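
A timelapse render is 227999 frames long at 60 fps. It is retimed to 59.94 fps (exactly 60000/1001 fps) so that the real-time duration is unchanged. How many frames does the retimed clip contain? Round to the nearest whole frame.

227771 frames

Frames at target rate = 227999 × (60000/1001) / (60) = 227999000/1001 ≈ 227771.229.
Nearest whole frame: 227771.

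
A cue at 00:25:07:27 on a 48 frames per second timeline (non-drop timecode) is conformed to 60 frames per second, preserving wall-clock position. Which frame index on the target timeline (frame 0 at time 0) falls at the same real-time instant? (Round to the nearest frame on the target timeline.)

frame 90454

Source frame index: (0×3600 + 25×60 + 7) × 48 + 27 = 72363.
Real time: 72363 / (48) = 24121/16 s.
Target frame: (24121/16) × (60) = 361815/4 ≈ 90453.750 → 90454.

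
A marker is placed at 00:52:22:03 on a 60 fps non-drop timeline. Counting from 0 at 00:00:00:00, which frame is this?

Total seconds to the label: (0 × 3600 + 52 × 60 + 22) = 3142.
Frame index = 3142 × 60 + 3 = 188523.

frame 188523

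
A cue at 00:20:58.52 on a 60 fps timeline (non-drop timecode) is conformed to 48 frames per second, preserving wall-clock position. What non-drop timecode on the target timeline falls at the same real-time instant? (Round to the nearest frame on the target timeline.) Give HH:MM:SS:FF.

Source frame index: (0×3600 + 20×60 + 58) × 60 + 52 = 75532.
Real time: 75532 / (60) = 18883/15 s.
Target frame: (18883/15) × (48) = 302128/5 ≈ 60425.600 → 60426.
At 48 labels/s: frame 60426 → 00:20:58:42.

00:20:58:42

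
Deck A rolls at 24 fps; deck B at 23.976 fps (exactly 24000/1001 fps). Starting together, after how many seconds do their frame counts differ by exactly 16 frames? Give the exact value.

The gap grows by |24000/1001 − 24| = 24/1001 frames per second.
Time for a 16-frame gap: 16 ÷ (24/1001) = 2002/3 s.

2002/3 seconds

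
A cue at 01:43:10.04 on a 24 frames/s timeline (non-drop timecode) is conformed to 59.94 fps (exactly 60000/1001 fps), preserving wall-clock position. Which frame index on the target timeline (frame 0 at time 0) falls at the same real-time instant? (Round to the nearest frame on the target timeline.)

frame 371039

Source frame index: (1×3600 + 43×60 + 10) × 24 + 4 = 148564.
Real time: 148564 / (24) = 37141/6 s.
Target frame: (37141/6) × (60000/1001) = 28570000/77 ≈ 371038.961 → 371039.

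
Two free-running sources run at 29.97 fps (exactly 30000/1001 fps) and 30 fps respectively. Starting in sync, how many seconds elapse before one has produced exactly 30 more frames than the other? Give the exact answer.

1001 seconds

The gap grows by |30 − 30000/1001| = 30/1001 frames per second.
Time for a 30-frame gap: 30 ÷ (30/1001) = 1001 s.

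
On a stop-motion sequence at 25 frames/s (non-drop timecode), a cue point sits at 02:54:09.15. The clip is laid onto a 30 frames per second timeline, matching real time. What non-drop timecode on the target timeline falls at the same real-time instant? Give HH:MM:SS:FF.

Source frame index: (2×3600 + 54×60 + 9) × 25 + 15 = 261240.
Real time: 261240 / (25) = 52248/5 s.
Target frame: (52248/5) × (30) = 313488.
At 30 labels/s: frame 313488 → 02:54:09:18.

02:54:09:18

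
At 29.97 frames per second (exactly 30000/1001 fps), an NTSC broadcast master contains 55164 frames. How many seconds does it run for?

1840.6388 seconds

Running time = 55164 / (30000/1001) = 1840.6388 s.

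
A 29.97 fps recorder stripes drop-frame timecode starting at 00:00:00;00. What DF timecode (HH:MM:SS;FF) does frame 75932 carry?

00:42:13;18

Ten DF minutes hold 17982 frames, so frame 75932 lies in block 4 (frames 71928–89909) with 4004 frames into that block.
The block's first minute is 1800 frames and the rest 1798 each; 4004 frames reaches minute 2, so 4 × 18 + 2 × 2 = 76 labels have been skipped so far.
Adding those back, label number 75932 + 76 = 76008 at 30 labels/s is 2533 s + 18 f = 0 h 42 min 13 s frame 18, i.e. 00:42:13;18.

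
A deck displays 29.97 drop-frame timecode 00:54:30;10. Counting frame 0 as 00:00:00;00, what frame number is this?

98012

As if non-drop at 30 labels/s: (0 × 3600 + 54 × 60 + 30) × 30 + 10 = 98110.
Minute boundaries passed: 54; those not divisible by 10: 54 − 5 = 49; dropped labels = 2 × 49 = 98.
Actual frame index = 98110 − 98 = 98012.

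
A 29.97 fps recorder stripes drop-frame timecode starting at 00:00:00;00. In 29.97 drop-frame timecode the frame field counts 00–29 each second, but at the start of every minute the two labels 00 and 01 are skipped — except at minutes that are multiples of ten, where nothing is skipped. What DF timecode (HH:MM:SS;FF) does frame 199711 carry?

01:51:03;21

Ten DF minutes hold 17982 frames, so frame 199711 lies in block 11 (frames 197802–215783) with 1909 frames into that block.
The block's first minute is 1800 frames and the rest 1798 each; 1909 frames reaches minute 1, so 11 × 18 + 1 × 2 = 200 labels have been skipped so far.
Adding those back, label number 199711 + 200 = 199911 at 30 labels/s is 6663 s + 21 f = 1 h 51 min 3 s frame 21, i.e. 01:51:03;21.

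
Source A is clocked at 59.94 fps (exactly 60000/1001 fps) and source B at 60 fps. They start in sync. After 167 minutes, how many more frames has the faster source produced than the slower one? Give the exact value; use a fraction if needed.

167 min = 10020 s.
A emits 60000/1001 × 10020 = 601200000/1001 frames; B emits 60 × 10020 = 601200.
Difference = 601200/1001 frames (≈ 600.5994); B is ahead of A.

601200/1001 frames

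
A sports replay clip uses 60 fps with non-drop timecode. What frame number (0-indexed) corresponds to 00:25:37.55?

Total seconds to the label: (0 × 3600 + 25 × 60 + 37) = 1537.
Frame index = 1537 × 60 + 55 = 92275.

frame 92275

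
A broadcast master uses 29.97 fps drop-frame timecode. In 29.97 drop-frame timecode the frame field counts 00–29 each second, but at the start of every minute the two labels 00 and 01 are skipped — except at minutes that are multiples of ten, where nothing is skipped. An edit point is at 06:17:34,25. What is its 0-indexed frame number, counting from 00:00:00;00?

678965

Complete 10-minute blocks: 37, each 17982 frames → 665334.
Remaining 7 whole minutes in the current block: 1800 + 6 × 1798 = 12588 frames.
Within the current minute: 34 × 30 + 25 − 2 = 1043 (labels ;00/;01 skipped at this minute). Total = 665334 + 12588 + 1043 = 678965.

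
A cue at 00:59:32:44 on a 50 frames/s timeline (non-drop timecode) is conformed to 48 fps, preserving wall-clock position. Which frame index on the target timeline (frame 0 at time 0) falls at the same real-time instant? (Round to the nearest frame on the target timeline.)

frame 171498

Source frame index: (0×3600 + 59×60 + 32) × 50 + 44 = 178644.
Real time: 178644 / (50) = 89322/25 s.
Target frame: (89322/25) × (48) = 4287456/25 ≈ 171498.240 → 171498.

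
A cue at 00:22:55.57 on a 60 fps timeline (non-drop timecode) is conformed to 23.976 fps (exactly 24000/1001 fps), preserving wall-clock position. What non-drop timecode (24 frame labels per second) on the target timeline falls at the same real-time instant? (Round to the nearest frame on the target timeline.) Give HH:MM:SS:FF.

00:22:54:14

Source frame index: (0×3600 + 22×60 + 55) × 60 + 57 = 82557.
Real time: 82557 / (60) = 27519/20 s.
Target frame: (27519/20) × (24000/1001) = 33022800/1001 ≈ 32989.810 → 32990.
At 24 labels/s: frame 32990 → 00:22:54:14.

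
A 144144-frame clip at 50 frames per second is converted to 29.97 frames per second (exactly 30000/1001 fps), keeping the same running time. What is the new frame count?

86400 frames

Target frames = source frames × (target rate / source rate) = 144144 × (30000/1001)/(50) = 144144 × 600/1001 = 86400.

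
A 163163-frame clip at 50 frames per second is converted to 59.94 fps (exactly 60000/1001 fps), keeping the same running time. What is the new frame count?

Target frames = source frames × (target rate / source rate) = 163163 × (60000/1001)/(50) = 163163 × 1200/1001 = 195600.

195600 frames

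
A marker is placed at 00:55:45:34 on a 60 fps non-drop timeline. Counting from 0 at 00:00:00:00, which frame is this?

200734

Total seconds to the label: (0 × 3600 + 55 × 60 + 45) = 3345.
Frame index = 3345 × 60 + 34 = 200734.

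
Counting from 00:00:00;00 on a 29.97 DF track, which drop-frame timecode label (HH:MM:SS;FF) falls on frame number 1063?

00:00:35;13

Each 10-minute DF block holds 10 × 60 × 30 − 9 × 2 = 17982 frames. 1063 ÷ 17982 → 0 full blocks, remainder 1063.
Within the partial block the first minute is 1800 frames and each further minute 1798, so 0 further minute boundaries passed. Total skipped labels = 18 × 0 + 2 × 0 = 0.
Non-drop label index = 1063 + 0 = 1063; at 30 labels/s that is 00:00:35:13, i.e. DF 00:00:35;13.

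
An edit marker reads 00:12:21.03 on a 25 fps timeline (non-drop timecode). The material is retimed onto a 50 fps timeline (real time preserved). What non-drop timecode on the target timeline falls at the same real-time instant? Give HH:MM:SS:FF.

00:12:21:06

Source frame index: (0×3600 + 12×60 + 21) × 25 + 3 = 18528.
Real time: 18528 / (25) = 18528/25 s.
Target frame: (18528/25) × (50) = 37056.
At 50 labels/s: frame 37056 → 00:12:21:06.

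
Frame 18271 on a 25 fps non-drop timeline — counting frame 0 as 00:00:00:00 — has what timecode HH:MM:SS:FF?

18271 ÷ 25 = 730 full seconds, remainder 21 frames.
730 s = 0 h 12 min 10 s.
Timecode: 00:12:10:21.

00:12:10:21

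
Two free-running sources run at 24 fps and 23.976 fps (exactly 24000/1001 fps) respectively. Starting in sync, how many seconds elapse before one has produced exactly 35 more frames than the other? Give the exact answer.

The gap grows by |24000/1001 − 24| = 24/1001 frames per second.
Time for a 35-frame gap: 35 ÷ (24/1001) = 35035/24 s.

35035/24 seconds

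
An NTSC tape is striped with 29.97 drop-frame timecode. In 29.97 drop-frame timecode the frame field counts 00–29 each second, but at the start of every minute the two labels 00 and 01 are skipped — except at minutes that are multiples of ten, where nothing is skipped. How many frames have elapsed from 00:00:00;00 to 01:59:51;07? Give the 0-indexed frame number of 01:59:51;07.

Complete 10-minute blocks: 11, each 17982 frames → 197802.
Remaining 9 whole minutes in the current block: 1800 + 8 × 1798 = 16184 frames.
Within the current minute: 51 × 30 + 7 − 2 = 1535 (labels ;00/;01 skipped at this minute). Total = 197802 + 16184 + 1535 = 215521.

215521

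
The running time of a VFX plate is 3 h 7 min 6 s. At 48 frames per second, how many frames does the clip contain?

3 h 7 min 6 s = 11226 s.
Frames = 11226 × 48 = 538848.

538848 frames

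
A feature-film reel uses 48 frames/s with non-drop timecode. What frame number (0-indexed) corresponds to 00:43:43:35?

Total seconds to the label: (0 × 3600 + 43 × 60 + 43) = 2623.
Frame index = 2623 × 48 + 35 = 125939.

125939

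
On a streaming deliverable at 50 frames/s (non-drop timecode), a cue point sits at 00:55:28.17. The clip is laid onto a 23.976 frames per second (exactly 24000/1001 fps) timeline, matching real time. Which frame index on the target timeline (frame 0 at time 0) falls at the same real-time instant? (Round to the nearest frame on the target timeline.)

Source frame index: (0×3600 + 55×60 + 28) × 50 + 17 = 166417.
Real time: 166417 / (50) = 166417/50 s.
Target frame: (166417/50) × (24000/1001) = 79880160/1001 ≈ 79800.360 → 79800.

frame 79800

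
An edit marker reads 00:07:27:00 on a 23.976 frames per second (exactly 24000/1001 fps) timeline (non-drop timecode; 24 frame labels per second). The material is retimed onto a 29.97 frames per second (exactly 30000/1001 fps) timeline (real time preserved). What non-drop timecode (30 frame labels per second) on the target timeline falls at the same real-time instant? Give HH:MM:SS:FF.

00:07:27:00

Source frame index: (0×3600 + 7×60 + 27) × 24 + 0 = 10728.
Real time: 10728 / (24000/1001) = 447447/1000 s.
Target frame: (447447/1000) × (30000/1001) = 13410.
At 30 labels/s: frame 13410 → 00:07:27:00.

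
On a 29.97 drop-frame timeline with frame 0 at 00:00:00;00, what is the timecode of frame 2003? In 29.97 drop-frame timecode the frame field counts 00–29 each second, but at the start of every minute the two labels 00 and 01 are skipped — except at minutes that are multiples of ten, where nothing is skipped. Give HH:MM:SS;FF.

00:01:06;25

Ten DF minutes hold 17982 frames, so frame 2003 lies in block 0 (frames 0–17981) with 2003 frames into that block.
The block's first minute is 1800 frames and the rest 1798 each; 2003 frames reaches minute 1, so 0 × 18 + 1 × 2 = 2 labels have been skipped so far.
Adding those back, label number 2003 + 2 = 2005 at 30 labels/s is 66 s + 25 f = 0 h 1 min 6 s frame 25, i.e. 00:01:06;25.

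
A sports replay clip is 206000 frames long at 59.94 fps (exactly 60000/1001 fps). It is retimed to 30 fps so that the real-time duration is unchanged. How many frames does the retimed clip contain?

103103 frames

Target frames = source frames × (target rate / source rate) = 206000 × (30)/(60000/1001) = 206000 × 1001/2000 = 103103.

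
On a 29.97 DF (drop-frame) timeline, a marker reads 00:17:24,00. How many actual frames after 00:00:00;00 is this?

31288

As if non-drop at 30 labels/s: (0 × 3600 + 17 × 60 + 24) × 30 + 0 = 31320.
Minute boundaries passed: 17; those not divisible by 10: 17 − 1 = 16; dropped labels = 2 × 16 = 32.
Actual frame index = 31320 − 32 = 31288.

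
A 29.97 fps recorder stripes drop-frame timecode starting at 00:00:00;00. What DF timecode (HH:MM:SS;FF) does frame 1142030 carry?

Each 10-minute DF block holds 10 × 60 × 30 − 9 × 2 = 17982 frames. 1142030 ÷ 17982 → 63 full blocks, remainder 9164.
Within the partial block the first minute is 1800 frames and each further minute 1798, so 5 further minute boundaries passed. Total skipped labels = 18 × 63 + 2 × 5 = 1144.
Non-drop label index = 1142030 + 1144 = 1143174; at 30 labels/s that is 10:35:05:24, i.e. DF 10:35:05;24.

10:35:05;24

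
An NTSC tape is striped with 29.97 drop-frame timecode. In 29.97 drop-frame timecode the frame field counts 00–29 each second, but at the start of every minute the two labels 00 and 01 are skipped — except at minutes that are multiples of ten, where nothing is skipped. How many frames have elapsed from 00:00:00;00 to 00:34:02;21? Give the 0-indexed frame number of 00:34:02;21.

61219

Complete 10-minute blocks: 3, each 17982 frames → 53946.
Remaining 4 whole minutes in the current block: 1800 + 3 × 1798 = 7194 frames.
Within the current minute: 2 × 30 + 21 − 2 = 79 (labels ;00/;01 skipped at this minute). Total = 53946 + 7194 + 79 = 61219.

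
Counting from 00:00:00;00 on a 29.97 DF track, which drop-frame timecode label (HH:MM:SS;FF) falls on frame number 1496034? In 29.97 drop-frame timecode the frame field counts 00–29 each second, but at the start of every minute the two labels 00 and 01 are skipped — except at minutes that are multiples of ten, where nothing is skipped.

Each 10-minute DF block holds 10 × 60 × 30 − 9 × 2 = 17982 frames. 1496034 ÷ 17982 → 83 full blocks, remainder 3528.
Within the partial block the first minute is 1800 frames and each further minute 1798, so 1 further minute boundary passed. Total skipped labels = 18 × 83 + 2 × 1 = 1496.
Non-drop label index = 1496034 + 1496 = 1497530; at 30 labels/s that is 13:51:57:20, i.e. DF 13:51:57;20.

13:51:57;20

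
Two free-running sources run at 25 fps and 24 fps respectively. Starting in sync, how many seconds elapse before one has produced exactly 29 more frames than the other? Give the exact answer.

The gap grows by |24 − 25| = 1 frame per second.
Time for a 29-frame gap: 29 ÷ (1) = 29 s.

29 seconds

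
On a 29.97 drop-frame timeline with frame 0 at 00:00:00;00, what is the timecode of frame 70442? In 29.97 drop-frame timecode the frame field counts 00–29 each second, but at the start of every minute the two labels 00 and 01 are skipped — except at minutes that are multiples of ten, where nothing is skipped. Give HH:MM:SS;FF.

00:39:10;14

Each 10-minute DF block holds 10 × 60 × 30 − 9 × 2 = 17982 frames. 70442 ÷ 17982 → 3 full blocks, remainder 16496.
Within the partial block the first minute is 1800 frames and each further minute 1798, so 9 further minute boundaries passed. Total skipped labels = 18 × 3 + 2 × 9 = 72.
Non-drop label index = 70442 + 72 = 70514; at 30 labels/s that is 00:39:10:14, i.e. DF 00:39:10;14.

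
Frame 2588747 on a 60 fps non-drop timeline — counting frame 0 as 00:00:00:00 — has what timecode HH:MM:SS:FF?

11:59:05:47

2588747 ÷ 60 = 43145 full seconds, remainder 47 frames.
43145 s = 11 h 59 min 5 s.
Timecode: 11:59:05:47.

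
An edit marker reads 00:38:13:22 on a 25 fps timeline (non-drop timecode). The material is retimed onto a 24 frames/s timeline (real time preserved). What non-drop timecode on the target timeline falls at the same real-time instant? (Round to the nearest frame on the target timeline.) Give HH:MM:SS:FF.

Source frame index: (0×3600 + 38×60 + 13) × 25 + 22 = 57347.
Real time: 57347 / (25) = 57347/25 s.
Target frame: (57347/25) × (24) = 1376328/25 ≈ 55053.120 → 55053.
At 24 labels/s: frame 55053 → 00:38:13:21.

00:38:13:21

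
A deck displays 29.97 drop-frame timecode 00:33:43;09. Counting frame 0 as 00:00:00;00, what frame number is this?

As if non-drop at 30 labels/s: (0 × 3600 + 33 × 60 + 43) × 30 + 9 = 60699.
Minute boundaries passed: 33; those not divisible by 10: 33 − 3 = 30; dropped labels = 2 × 30 = 60.
Actual frame index = 60699 − 60 = 60639.

60639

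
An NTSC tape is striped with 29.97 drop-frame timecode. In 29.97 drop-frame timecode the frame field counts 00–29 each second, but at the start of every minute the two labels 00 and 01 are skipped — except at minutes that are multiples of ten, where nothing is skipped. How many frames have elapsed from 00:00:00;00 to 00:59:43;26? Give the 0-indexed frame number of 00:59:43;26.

Complete 10-minute blocks: 5, each 17982 frames → 89910.
Remaining 9 whole minutes in the current block: 1800 + 8 × 1798 = 16184 frames.
Within the current minute: 43 × 30 + 26 − 2 = 1314 (labels ;00/;01 skipped at this minute). Total = 89910 + 16184 + 1314 = 107408.

107408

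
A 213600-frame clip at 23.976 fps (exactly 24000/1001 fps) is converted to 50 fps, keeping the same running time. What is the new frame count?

445445 frames

Target frames = source frames × (target rate / source rate) = 213600 × (50)/(24000/1001) = 213600 × 1001/480 = 445445.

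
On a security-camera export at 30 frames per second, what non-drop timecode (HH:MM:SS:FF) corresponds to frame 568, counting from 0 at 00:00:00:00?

00:00:18:28

568 ÷ 30 = 18 full seconds, remainder 28 frames.
18 s = 0 h 0 min 18 s.
Timecode: 00:00:18:28.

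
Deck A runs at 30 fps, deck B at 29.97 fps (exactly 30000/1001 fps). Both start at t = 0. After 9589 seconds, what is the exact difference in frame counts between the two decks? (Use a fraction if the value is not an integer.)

287670/1001 frames

A emits 30 × 9589 = 287670 frames; B emits 30000/1001 × 9589 = 287670000/1001.
Difference = 287670/1001 frames (≈ 287.3826); B is behind A.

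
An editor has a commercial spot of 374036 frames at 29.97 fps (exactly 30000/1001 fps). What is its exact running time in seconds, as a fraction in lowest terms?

93602509/7500 seconds

Running time = 374036 ÷ (30000/1001) = 374036 × 1001/30000 = 93602509/7500 s.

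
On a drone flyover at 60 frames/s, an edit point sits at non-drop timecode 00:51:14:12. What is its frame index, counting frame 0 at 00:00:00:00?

Total seconds to the label: (0 × 3600 + 51 × 60 + 14) = 3074.
Frame index = 3074 × 60 + 12 = 184452.

frame 184452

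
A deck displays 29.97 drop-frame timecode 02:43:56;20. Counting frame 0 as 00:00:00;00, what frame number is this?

As if non-drop at 30 labels/s: (2 × 3600 + 43 × 60 + 56) × 30 + 20 = 295100.
Minute boundaries passed: 163; those not divisible by 10: 163 − 16 = 147; dropped labels = 2 × 147 = 294.
Actual frame index = 295100 − 294 = 294806.

294806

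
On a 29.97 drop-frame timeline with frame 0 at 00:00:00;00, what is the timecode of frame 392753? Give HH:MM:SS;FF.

Each 10-minute DF block holds 10 × 60 × 30 − 9 × 2 = 17982 frames. 392753 ÷ 17982 → 21 full blocks, remainder 15131.
Within the partial block the first minute is 1800 frames and each further minute 1798, so 8 further minute boundaries passed. Total skipped labels = 18 × 21 + 2 × 8 = 394.
Non-drop label index = 392753 + 394 = 393147; at 30 labels/s that is 03:38:24:27, i.e. DF 03:38:24;27.

03:38:24;27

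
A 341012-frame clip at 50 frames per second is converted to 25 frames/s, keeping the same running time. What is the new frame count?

Target frames = source frames × (target rate / source rate) = 341012 × (25)/(50) = 341012 × 1/2 = 170506.

170506 frames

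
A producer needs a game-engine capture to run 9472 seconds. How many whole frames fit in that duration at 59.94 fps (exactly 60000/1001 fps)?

Frames = 9472 × 60000/1001 = 568320000/1001 ≈ 567752.2478.
Complete frames: 567752.

567752 frames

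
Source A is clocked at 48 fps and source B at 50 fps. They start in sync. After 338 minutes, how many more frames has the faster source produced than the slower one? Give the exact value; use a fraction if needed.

338 min = 20280 s.
A emits 48 × 20280 = 973440 frames; B emits 50 × 20280 = 1014000.
Difference = 40560 frames; B is ahead of A.

40560 frames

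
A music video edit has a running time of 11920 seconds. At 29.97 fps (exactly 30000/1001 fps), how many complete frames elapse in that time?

Frames = 11920 × 30000/1001 = 357600000/1001 ≈ 357242.7572.
Complete frames: 357242.

357242 frames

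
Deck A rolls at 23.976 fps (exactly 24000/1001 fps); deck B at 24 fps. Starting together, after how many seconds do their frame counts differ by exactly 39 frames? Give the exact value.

The gap grows by |24 − 24000/1001| = 24/1001 frames per second.
Time for a 39-frame gap: 39 ÷ (24/1001) = 1626.625 s.

1626.625 seconds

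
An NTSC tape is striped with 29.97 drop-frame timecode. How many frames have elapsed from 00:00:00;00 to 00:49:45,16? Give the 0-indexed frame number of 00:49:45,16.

As if non-drop at 30 labels/s: (0 × 3600 + 49 × 60 + 45) × 30 + 16 = 89566.
Minute boundaries passed: 49; those not divisible by 10: 49 − 4 = 45; dropped labels = 2 × 45 = 90.
Actual frame index = 89566 − 90 = 89476.

89476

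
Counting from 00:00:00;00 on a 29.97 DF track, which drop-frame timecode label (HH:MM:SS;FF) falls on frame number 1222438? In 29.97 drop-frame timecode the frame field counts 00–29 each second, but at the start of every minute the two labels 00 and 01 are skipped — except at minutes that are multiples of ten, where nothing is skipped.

Ten DF minutes hold 17982 frames, so frame 1222438 lies in block 67 (frames 1204794–1222775) with 17644 frames into that block.
The block's first minute is 1800 frames and the rest 1798 each; 17644 frames reaches minute 9, so 67 × 18 + 9 × 2 = 1224 labels have been skipped so far.
Adding those back, label number 1222438 + 1224 = 1223662 at 30 labels/s is 40788 s + 22 f = 11 h 19 min 48 s frame 22, i.e. 11:19:48;22.

11:19:48;22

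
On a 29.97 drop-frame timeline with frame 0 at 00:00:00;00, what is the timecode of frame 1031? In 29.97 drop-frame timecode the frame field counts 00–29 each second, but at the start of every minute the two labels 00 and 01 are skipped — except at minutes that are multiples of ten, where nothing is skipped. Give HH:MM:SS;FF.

00:00:34;11

Each 10-minute DF block holds 10 × 60 × 30 − 9 × 2 = 17982 frames. 1031 ÷ 17982 → 0 full blocks, remainder 1031.
Within the partial block the first minute is 1800 frames and each further minute 1798, so 0 further minute boundaries passed. Total skipped labels = 18 × 0 + 2 × 0 = 0.
Non-drop label index = 1031 + 0 = 1031; at 30 labels/s that is 00:00:34:11, i.e. DF 00:00:34;11.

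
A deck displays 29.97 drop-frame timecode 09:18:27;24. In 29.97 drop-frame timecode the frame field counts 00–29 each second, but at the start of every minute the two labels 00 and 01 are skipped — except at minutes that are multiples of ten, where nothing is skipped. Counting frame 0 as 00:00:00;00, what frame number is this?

As if non-drop at 30 labels/s: (9 × 3600 + 18 × 60 + 27) × 30 + 24 = 1005234.
Minute boundaries passed: 558; those not divisible by 10: 558 − 55 = 503; dropped labels = 2 × 503 = 1006.
Actual frame index = 1005234 − 1006 = 1004228.

1004228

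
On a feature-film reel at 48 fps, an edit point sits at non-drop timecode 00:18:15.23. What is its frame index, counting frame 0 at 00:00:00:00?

Total seconds to the label: (0 × 3600 + 18 × 60 + 15) = 1095.
Frame index = 1095 × 48 + 23 = 52583.

52583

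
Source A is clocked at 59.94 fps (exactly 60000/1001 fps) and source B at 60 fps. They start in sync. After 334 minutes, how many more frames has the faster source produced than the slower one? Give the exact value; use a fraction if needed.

334 min = 20040 s.
A emits 60000/1001 × 20040 = 1202400000/1001 frames; B emits 60 × 20040 = 1202400.
Difference = 1202400/1001 frames (≈ 1201.1988); B is ahead of A.

1202400/1001 frames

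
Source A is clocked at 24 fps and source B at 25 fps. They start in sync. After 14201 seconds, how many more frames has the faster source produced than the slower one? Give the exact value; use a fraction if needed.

14201 frames

A emits 24 × 14201 = 340824 frames; B emits 25 × 14201 = 355025.
Difference = 14201 frames; B is ahead of A.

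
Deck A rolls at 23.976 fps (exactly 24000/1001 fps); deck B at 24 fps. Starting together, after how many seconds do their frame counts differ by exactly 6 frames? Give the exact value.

250.25 seconds

The gap grows by |24 − 24000/1001| = 24/1001 frames per second.
Time for a 6-frame gap: 6 ÷ (24/1001) = 250.25 s.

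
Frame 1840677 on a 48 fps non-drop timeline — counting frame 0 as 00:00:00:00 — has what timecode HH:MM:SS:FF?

10:39:07:21

1840677 ÷ 48 = 38347 full seconds, remainder 21 frames.
38347 s = 10 h 39 min 7 s.
Timecode: 10:39:07:21.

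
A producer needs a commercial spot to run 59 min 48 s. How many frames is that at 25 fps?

89700 frames

59 min 48 s = 3588 s.
Frames = 3588 × 25 = 89700.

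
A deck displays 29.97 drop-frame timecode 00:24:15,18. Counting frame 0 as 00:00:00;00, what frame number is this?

Complete 10-minute blocks: 2, each 17982 frames → 35964.
Remaining 4 whole minutes in the current block: 1800 + 3 × 1798 = 7194 frames.
Within the current minute: 15 × 30 + 18 − 2 = 466 (labels ;00/;01 skipped at this minute). Total = 35964 + 7194 + 466 = 43624.

43624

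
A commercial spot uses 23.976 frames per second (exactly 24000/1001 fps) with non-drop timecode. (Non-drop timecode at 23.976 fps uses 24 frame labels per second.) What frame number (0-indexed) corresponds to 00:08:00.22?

frame 11542

Total seconds to the label: (0 × 3600 + 8 × 60 + 0) = 480.
Frame index = 480 × 24 + 22 = 11542.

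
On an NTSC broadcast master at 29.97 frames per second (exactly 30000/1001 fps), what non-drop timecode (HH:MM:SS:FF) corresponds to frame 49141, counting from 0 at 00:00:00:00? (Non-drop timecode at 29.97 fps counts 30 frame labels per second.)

49141 ÷ 30 = 1638 full seconds, remainder 1 frame.
1638 s = 0 h 27 min 18 s.
Timecode: 00:27:18:01.

00:27:18:01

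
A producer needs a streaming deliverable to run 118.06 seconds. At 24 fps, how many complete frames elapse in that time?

2833 frames

Frames = 118.06 × 24 = 70836/25 ≈ 2833.4400.
Complete frames: 2833.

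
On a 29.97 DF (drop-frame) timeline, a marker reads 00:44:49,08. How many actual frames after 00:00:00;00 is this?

As if non-drop at 30 labels/s: (0 × 3600 + 44 × 60 + 49) × 30 + 8 = 80678.
Minute boundaries passed: 44; those not divisible by 10: 44 − 4 = 40; dropped labels = 2 × 40 = 80.
Actual frame index = 80678 − 80 = 80598.

80598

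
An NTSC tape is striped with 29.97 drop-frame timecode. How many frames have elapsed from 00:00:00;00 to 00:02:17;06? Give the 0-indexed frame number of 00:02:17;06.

Complete 10-minute blocks: 0, each 17982 frames → 0.
Remaining 2 whole minutes in the current block: 1800 + 1 × 1798 = 3598 frames.
Within the current minute: 17 × 30 + 6 − 2 = 514 (labels ;00/;01 skipped at this minute). Total = 0 + 3598 + 514 = 4112.

4112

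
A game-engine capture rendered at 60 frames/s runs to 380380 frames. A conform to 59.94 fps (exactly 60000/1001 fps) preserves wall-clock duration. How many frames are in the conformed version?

380000 frames

Target frames = source frames × (target rate / source rate) = 380380 × (60000/1001)/(60) = 380380 × 1000/1001 = 380000.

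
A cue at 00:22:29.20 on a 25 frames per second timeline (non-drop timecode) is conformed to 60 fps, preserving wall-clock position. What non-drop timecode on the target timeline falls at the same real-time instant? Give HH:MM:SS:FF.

00:22:29:48

Source frame index: (0×3600 + 22×60 + 29) × 25 + 20 = 33745.
Real time: 33745 / (25) = 6749/5 s.
Target frame: (6749/5) × (60) = 80988.
At 60 labels/s: frame 80988 → 00:22:29:48.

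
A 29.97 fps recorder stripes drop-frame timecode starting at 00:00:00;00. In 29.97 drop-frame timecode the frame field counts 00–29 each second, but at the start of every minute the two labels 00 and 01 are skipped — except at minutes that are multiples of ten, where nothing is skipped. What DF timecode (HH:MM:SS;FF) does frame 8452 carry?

00:04:42;00

Ten DF minutes hold 17982 frames, so frame 8452 lies in block 0 (frames 0–17981) with 8452 frames into that block.
The block's first minute is 1800 frames and the rest 1798 each; 8452 frames reaches minute 4, so 0 × 18 + 4 × 2 = 8 labels have been skipped so far.
Adding those back, label number 8452 + 8 = 8460 at 30 labels/s is 282 s + 0 f = 0 h 4 min 42 s frame 0, i.e. 00:04:42;00.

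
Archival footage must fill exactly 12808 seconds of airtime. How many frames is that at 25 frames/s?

Frames = 12808 × 25 = 320200.

320200 frames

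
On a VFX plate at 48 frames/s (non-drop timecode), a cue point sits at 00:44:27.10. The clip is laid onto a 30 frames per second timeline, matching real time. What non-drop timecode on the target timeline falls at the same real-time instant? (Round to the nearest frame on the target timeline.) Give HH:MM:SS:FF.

00:44:27:06

Source frame index: (0×3600 + 44×60 + 27) × 48 + 10 = 128026.
Real time: 128026 / (48) = 64013/24 s.
Target frame: (64013/24) × (30) = 320065/4 ≈ 80016.250 → 80016.
At 30 labels/s: frame 80016 → 00:44:27:06.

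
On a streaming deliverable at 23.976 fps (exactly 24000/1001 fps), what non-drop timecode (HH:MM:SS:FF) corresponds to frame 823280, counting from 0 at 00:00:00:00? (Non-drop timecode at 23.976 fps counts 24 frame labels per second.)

09:31:43:08

823280 ÷ 24 = 34303 full seconds, remainder 8 frames.
34303 s = 9 h 31 min 43 s.
Timecode: 09:31:43:08.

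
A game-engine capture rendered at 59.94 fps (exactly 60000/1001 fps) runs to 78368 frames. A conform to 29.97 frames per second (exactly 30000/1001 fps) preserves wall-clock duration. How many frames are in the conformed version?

39184 frames

Target frames = source frames × (target rate / source rate) = 78368 × (30000/1001)/(60000/1001) = 78368 × 1/2 = 39184.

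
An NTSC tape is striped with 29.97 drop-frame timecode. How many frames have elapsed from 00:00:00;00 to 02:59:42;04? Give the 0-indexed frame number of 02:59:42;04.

Complete 10-minute blocks: 17, each 17982 frames → 305694.
Remaining 9 whole minutes in the current block: 1800 + 8 × 1798 = 16184 frames.
Within the current minute: 42 × 30 + 4 − 2 = 1262 (labels ;00/;01 skipped at this minute). Total = 305694 + 16184 + 1262 = 323140.

323140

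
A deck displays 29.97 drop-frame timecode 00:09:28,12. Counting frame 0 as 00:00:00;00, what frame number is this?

17034

As if non-drop at 30 labels/s: (0 × 3600 + 9 × 60 + 28) × 30 + 12 = 17052.
Minute boundaries passed: 9; those not divisible by 10: 9 − 0 = 9; dropped labels = 2 × 9 = 18.
Actual frame index = 17052 − 18 = 17034.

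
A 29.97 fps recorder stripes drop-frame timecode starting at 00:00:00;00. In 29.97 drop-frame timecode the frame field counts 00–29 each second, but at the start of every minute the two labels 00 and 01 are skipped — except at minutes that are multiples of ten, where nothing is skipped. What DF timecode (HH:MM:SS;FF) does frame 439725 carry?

Ten DF minutes hold 17982 frames, so frame 439725 lies in block 24 (frames 431568–449549) with 8157 frames into that block.
The block's first minute is 1800 frames and the rest 1798 each; 8157 frames reaches minute 4, so 24 × 18 + 4 × 2 = 440 labels have been skipped so far.
Adding those back, label number 439725 + 440 = 440165 at 30 labels/s is 14672 s + 5 f = 4 h 4 min 32 s frame 5, i.e. 04:04:32;05.

04:04:32;05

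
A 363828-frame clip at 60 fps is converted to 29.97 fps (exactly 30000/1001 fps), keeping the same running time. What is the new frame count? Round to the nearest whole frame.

181732 frames

Frames at target rate = 363828 × (30000/1001) / (60) = 181914000/1001 ≈ 181732.268.
Nearest whole frame: 181732.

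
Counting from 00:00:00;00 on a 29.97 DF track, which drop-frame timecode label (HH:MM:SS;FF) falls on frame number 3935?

00:02:11;09

Ten DF minutes hold 17982 frames, so frame 3935 lies in block 0 (frames 0–17981) with 3935 frames into that block.
The block's first minute is 1800 frames and the rest 1798 each; 3935 frames reaches minute 2, so 0 × 18 + 2 × 2 = 4 labels have been skipped so far.
Adding those back, label number 3935 + 4 = 3939 at 30 labels/s is 131 s + 9 f = 0 h 2 min 11 s frame 9, i.e. 00:02:11;09.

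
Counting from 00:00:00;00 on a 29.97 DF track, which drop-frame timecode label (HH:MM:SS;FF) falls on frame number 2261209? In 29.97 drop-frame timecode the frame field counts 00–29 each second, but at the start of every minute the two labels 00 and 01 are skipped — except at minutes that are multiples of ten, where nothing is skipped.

20:57:29;03

Ten DF minutes hold 17982 frames, so frame 2261209 lies in block 125 (frames 2247750–2265731) with 13459 frames into that block.
The block's first minute is 1800 frames and the rest 1798 each; 13459 frames reaches minute 7, so 125 × 18 + 7 × 2 = 2264 labels have been skipped so far.
Adding those back, label number 2261209 + 2264 = 2263473 at 30 labels/s is 75449 s + 3 f = 20 h 57 min 29 s frame 3, i.e. 20:57:29;03.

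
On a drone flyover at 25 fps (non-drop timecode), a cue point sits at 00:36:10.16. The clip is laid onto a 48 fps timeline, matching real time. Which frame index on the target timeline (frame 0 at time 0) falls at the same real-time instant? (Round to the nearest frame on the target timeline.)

frame 104191

Source frame index: (0×3600 + 36×60 + 10) × 25 + 16 = 54266.
Real time: 54266 / (25) = 54266/25 s.
Target frame: (54266/25) × (48) = 2604768/25 ≈ 104190.720 → 104191.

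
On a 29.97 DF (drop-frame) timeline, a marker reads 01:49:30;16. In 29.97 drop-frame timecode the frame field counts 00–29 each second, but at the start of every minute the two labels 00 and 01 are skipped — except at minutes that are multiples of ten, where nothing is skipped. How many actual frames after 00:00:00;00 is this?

196918

Complete 10-minute blocks: 10, each 17982 frames → 179820.
Remaining 9 whole minutes in the current block: 1800 + 8 × 1798 = 16184 frames.
Within the current minute: 30 × 30 + 16 − 2 = 914 (labels ;00/;01 skipped at this minute). Total = 179820 + 16184 + 914 = 196918.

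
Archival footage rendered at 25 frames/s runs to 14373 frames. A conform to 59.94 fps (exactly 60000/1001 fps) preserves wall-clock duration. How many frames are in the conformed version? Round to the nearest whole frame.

Frames at target rate = 14373 × (60000/1001) / (25) = 34495200/1001 ≈ 34460.739.
Nearest whole frame: 34461.

34461 frames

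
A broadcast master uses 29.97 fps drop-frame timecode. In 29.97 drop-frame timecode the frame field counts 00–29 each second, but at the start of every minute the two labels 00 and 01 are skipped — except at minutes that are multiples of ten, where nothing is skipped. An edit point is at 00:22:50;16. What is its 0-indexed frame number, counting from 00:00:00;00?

41076

As if non-drop at 30 labels/s: (0 × 3600 + 22 × 60 + 50) × 30 + 16 = 41116.
Minute boundaries passed: 22; those not divisible by 10: 22 − 2 = 20; dropped labels = 2 × 20 = 40.
Actual frame index = 41116 − 40 = 41076.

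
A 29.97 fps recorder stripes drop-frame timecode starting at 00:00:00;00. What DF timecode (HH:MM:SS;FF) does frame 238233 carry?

02:12:29;01

Each 10-minute DF block holds 10 × 60 × 30 − 9 × 2 = 17982 frames. 238233 ÷ 17982 → 13 full blocks, remainder 4467.
Within the partial block the first minute is 1800 frames and each further minute 1798, so 2 further minute boundaries passed. Total skipped labels = 18 × 13 + 2 × 2 = 238.
Non-drop label index = 238233 + 238 = 238471; at 30 labels/s that is 02:12:29:01, i.e. DF 02:12:29;01.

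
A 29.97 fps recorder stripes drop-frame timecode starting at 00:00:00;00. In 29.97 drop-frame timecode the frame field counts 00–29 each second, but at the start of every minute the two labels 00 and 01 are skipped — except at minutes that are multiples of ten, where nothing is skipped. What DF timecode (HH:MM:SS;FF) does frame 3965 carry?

00:02:12;09

Ten DF minutes hold 17982 frames, so frame 3965 lies in block 0 (frames 0–17981) with 3965 frames into that block.
The block's first minute is 1800 frames and the rest 1798 each; 3965 frames reaches minute 2, so 0 × 18 + 2 × 2 = 4 labels have been skipped so far.
Adding those back, label number 3965 + 4 = 3969 at 30 labels/s is 132 s + 9 f = 0 h 2 min 12 s frame 9, i.e. 00:02:12;09.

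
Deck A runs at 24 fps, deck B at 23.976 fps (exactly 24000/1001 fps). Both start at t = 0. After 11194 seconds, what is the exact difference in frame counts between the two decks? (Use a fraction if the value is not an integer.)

A emits 24 × 11194 = 268656 frames; B emits 24000/1001 × 11194 = 268656000/1001.
Difference = 268656/1001 frames (≈ 268.3876); B is behind A.

268656/1001 frames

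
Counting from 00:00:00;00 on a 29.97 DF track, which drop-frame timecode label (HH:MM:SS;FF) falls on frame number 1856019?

Each 10-minute DF block holds 10 × 60 × 30 − 9 × 2 = 17982 frames. 1856019 ÷ 17982 → 103 full blocks, remainder 3873.
Within the partial block the first minute is 1800 frames and each further minute 1798, so 2 further minute boundaries passed. Total skipped labels = 18 × 103 + 2 × 2 = 1858.
Non-drop label index = 1856019 + 1858 = 1857877; at 30 labels/s that is 17:12:09:07, i.e. DF 17:12:09;07.

17:12:09;07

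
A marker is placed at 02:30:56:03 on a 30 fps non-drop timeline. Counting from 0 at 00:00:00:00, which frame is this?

271683

Total seconds to the label: (2 × 3600 + 30 × 60 + 56) = 9056.
Frame index = 9056 × 30 + 3 = 271683.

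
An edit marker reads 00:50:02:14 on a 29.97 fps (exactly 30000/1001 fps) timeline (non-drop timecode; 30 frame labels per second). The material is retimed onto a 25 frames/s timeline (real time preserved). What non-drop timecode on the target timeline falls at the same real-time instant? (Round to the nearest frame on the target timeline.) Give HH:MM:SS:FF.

00:50:05:12

Source frame index: (0×3600 + 50×60 + 2) × 30 + 14 = 90074.
Real time: 90074 / (30000/1001) = 45082037/15000 s.
Target frame: (45082037/15000) × (25) = 45082037/600 ≈ 75136.728 → 75137.
At 25 labels/s: frame 75137 → 00:50:05:12.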